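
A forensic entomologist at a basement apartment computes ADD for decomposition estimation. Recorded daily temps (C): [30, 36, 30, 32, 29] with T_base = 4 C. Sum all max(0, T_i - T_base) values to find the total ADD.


Computing ADD day by day:
Day 1: max(0, 30 - 4) = 26
Day 2: max(0, 36 - 4) = 32
Day 3: max(0, 30 - 4) = 26
Day 4: max(0, 32 - 4) = 28
Day 5: max(0, 29 - 4) = 25
Total ADD = 137

137


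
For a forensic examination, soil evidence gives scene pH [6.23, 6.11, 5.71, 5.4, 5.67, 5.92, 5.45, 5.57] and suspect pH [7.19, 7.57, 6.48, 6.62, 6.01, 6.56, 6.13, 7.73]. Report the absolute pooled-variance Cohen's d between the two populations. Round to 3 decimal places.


Pooled-variance Cohen's d for soil pH comparison:
Scene mean = 46.06 / 8 = 5.7575
Suspect mean = 54.29 / 8 = 6.78625
Scene sample variance s_s^2 = 0.091621
Suspect sample variance s_c^2 = 0.410541
Pooled variance = ((n_s-1)*s_s^2 + (n_c-1)*s_c^2) / (n_s + n_c - 2) = 0.251081
Pooled SD = sqrt(0.251081) = 0.50108
Mean difference = -1.02875
|d| = |-1.02875| / 0.50108 = 2.053

2.053


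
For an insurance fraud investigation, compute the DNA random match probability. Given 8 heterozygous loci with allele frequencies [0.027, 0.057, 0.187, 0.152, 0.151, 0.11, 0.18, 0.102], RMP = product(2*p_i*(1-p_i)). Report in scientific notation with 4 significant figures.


Computing RMP for 8 loci:
Locus 1: 2 * 0.027 * 0.973 = 0.052542
Locus 2: 2 * 0.057 * 0.943 = 0.107502
Locus 3: 2 * 0.187 * 0.813 = 0.304062
Locus 4: 2 * 0.152 * 0.848 = 0.257792
Locus 5: 2 * 0.151 * 0.849 = 0.256398
Locus 6: 2 * 0.11 * 0.89 = 0.1958
Locus 7: 2 * 0.18 * 0.82 = 0.2952
Locus 8: 2 * 0.102 * 0.898 = 0.183192
RMP = 1.202e-06

1.202e-06


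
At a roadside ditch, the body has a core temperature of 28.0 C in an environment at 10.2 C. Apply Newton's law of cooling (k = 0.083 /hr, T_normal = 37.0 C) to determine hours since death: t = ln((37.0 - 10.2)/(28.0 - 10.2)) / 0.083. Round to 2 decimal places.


Using Newton's law of cooling:
t = ln((T_normal - T_ambient) / (T_body - T_ambient)) / k
T_normal - T_ambient = 26.8
T_body - T_ambient = 17.8
Ratio = 1.505618
ln(ratio) = 0.409203
t = 0.409203 / 0.083 = 4.93 hours

4.93


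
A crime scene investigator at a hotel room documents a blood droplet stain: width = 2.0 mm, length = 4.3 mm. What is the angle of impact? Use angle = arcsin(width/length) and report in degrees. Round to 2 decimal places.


Blood spatter impact angle calculation:
width / length = 2.0 / 4.3 = 0.465116
angle = arcsin(0.465116)
angle = 27.72 degrees

27.72


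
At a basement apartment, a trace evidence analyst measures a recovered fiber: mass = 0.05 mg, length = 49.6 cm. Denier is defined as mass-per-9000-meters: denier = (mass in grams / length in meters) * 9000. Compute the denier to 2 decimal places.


Denier calculation:
Mass in grams = 0.05 mg / 1000 = 0.00005 g
Length in meters = 49.6 cm / 100 = 0.496 m
Linear density = mass / length = 0.00005 / 0.496 = 0.00010081 g/m
Denier = (g/m) * 9000 = 0.00010081 * 9000 = 0.91

0.91


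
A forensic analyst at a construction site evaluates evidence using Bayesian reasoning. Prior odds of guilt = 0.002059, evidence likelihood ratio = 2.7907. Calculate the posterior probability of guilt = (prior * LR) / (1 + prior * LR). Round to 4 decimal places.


Bayesian evidence evaluation:
Posterior odds = prior_odds * LR = 0.002059 * 2.7907 = 0.005746051
Posterior probability = posterior_odds / (1 + posterior_odds)
= 0.005746051 / (1 + 0.005746051)
= 0.005746051 / 1.005746051
= 0.0057

0.0057


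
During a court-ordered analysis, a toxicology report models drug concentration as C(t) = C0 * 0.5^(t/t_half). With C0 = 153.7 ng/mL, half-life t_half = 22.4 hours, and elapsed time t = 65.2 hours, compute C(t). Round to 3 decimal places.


Drug concentration decay:
Number of half-lives = t / t_half = 65.2 / 22.4 = 2.910714
Decay factor = 0.5^2.910714 = 0.13298044
C(t) = 153.7 * 0.13298044 = 20.439 ng/mL

20.439


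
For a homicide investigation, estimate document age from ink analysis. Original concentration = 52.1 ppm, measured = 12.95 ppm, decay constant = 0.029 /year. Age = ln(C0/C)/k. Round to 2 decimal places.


Document age estimation:
C0/C = 52.1 / 12.95 = 4.023166
ln(C0/C) = 1.392069
t = 1.392069 / 0.029 = 48.00 years

48.00


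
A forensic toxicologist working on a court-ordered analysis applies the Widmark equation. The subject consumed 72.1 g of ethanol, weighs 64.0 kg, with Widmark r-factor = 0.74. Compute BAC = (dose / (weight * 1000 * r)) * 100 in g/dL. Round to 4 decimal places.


Applying the Widmark formula:
BAC = (dose_g / (body_wt * 1000 * r)) * 100
Denominator = 64.0 * 1000 * 0.74 = 47360
BAC = (72.1 / 47360) * 100
BAC = 0.1522 g/dL

0.1522


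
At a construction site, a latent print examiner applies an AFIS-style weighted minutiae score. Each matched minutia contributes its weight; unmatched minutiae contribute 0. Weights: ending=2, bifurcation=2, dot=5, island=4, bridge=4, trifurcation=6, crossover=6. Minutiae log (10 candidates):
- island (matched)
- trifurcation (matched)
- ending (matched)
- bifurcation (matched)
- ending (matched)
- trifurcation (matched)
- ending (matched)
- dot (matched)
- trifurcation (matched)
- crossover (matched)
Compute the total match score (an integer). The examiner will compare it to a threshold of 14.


Weighted minutiae match score:
  island: matched, +4 (running total 4)
  trifurcation: matched, +6 (running total 10)
  ending: matched, +2 (running total 12)
  bifurcation: matched, +2 (running total 14)
  ending: matched, +2 (running total 16)
  trifurcation: matched, +6 (running total 22)
  ending: matched, +2 (running total 24)
  dot: matched, +5 (running total 29)
  trifurcation: matched, +6 (running total 35)
  crossover: matched, +6 (running total 41)
Total score = 41
Threshold = 14; verdict = identification

41


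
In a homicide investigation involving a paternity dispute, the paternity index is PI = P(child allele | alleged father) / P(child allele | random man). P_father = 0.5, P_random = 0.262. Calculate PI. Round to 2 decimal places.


Paternity Index calculation:
PI = P(allele|father) / P(allele|random)
PI = 0.5 / 0.262
PI = 1.91

1.91


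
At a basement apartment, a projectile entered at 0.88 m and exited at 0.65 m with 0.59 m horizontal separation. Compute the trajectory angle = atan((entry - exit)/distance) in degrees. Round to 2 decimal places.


Bullet trajectory angle:
Height difference = 0.88 - 0.65 = 0.23 m
angle = atan(0.23 / 0.59)
angle = atan(0.389831)
angle = 21.30 degrees

21.30


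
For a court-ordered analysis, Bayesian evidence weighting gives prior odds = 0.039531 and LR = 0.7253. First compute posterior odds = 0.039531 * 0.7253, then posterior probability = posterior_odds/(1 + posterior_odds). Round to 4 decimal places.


Bayesian evidence evaluation:
Posterior odds = prior_odds * LR = 0.039531 * 0.7253 = 0.02867183
Posterior probability = posterior_odds / (1 + posterior_odds)
= 0.02867183 / (1 + 0.02867183)
= 0.02867183 / 1.02867183
= 0.0279

0.0279


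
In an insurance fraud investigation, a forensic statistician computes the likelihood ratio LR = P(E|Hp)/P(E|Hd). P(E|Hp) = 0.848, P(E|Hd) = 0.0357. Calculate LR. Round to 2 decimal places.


Likelihood ratio calculation:
LR = P(E|Hp) / P(E|Hd)
LR = 0.848 / 0.0357
LR = 23.75

23.75


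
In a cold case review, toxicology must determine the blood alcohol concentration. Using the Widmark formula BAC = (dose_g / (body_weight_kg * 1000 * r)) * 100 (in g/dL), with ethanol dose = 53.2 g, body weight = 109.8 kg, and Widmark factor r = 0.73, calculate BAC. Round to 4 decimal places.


Applying the Widmark formula:
BAC = (dose_g / (body_wt * 1000 * r)) * 100
Denominator = 109.8 * 1000 * 0.73 = 80154
BAC = (53.2 / 80154) * 100
BAC = 0.0664 g/dL

0.0664


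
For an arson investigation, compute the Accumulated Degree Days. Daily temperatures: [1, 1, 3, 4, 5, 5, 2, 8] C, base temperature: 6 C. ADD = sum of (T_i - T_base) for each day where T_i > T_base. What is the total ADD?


Computing ADD day by day:
Day 1: max(0, 1 - 6) = 0
Day 2: max(0, 1 - 6) = 0
Day 3: max(0, 3 - 6) = 0
Day 4: max(0, 4 - 6) = 0
Day 5: max(0, 5 - 6) = 0
Day 6: max(0, 5 - 6) = 0
Day 7: max(0, 2 - 6) = 0
Day 8: max(0, 8 - 6) = 2
Total ADD = 2

2


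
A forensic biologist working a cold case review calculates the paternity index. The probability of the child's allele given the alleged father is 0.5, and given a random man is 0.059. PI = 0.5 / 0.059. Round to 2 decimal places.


Paternity Index calculation:
PI = P(allele|father) / P(allele|random)
PI = 0.5 / 0.059
PI = 8.47

8.47


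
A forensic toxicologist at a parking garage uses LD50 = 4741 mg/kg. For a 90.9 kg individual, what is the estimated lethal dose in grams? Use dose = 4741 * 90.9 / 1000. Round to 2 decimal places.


Lethal dose calculation:
Lethal dose = LD50 * body_weight / 1000
= 4741 * 90.9 / 1000
= 430956.9 / 1000
= 430.96 g

430.96


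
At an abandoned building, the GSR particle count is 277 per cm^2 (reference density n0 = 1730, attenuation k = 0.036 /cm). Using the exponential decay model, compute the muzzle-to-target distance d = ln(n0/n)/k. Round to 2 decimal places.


GSR distance calculation:
n0/n = 1730 / 277 = 6.245487
ln(n0/n) = 1.831859
d = 1.831859 / 0.036 = 50.88 cm

50.88


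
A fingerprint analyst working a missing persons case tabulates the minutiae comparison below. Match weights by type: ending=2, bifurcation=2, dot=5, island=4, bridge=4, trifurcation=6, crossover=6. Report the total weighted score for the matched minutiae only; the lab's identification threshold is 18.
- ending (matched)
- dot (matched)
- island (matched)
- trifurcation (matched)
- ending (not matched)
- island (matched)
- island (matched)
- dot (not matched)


Weighted minutiae match score:
  ending: matched, +2 (running total 2)
  dot: matched, +5 (running total 7)
  island: matched, +4 (running total 11)
  trifurcation: matched, +6 (running total 17)
  ending: not matched, +0
  island: matched, +4 (running total 21)
  island: matched, +4 (running total 25)
  dot: not matched, +0
Total score = 25
Threshold = 18; verdict = identification

25


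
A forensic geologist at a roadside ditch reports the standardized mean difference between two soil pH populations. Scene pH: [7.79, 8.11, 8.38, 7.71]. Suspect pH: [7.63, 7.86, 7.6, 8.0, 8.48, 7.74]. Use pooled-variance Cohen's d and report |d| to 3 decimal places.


Pooled-variance Cohen's d for soil pH comparison:
Scene mean = 31.99 / 4 = 7.9975
Suspect mean = 47.31 / 6 = 7.885
Scene sample variance s_s^2 = 0.094892
Suspect sample variance s_c^2 = 0.10703
Pooled variance = ((n_s-1)*s_s^2 + (n_c-1)*s_c^2) / (n_s + n_c - 2) = 0.102478
Pooled SD = sqrt(0.102478) = 0.320122
Mean difference = 0.1125
|d| = |0.1125| / 0.320122 = 0.351

0.351


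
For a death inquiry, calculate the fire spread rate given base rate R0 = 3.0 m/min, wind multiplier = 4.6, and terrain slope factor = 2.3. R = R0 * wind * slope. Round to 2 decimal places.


Fire spread rate calculation:
R = R0 * wind_factor * slope_factor
= 3.0 * 4.6 * 2.3
= 13.8 * 2.3
= 31.74 m/min

31.74


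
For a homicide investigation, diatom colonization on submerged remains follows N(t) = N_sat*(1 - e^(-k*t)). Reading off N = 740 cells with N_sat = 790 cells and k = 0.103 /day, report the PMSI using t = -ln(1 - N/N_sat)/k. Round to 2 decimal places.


PMSI from diatom colonization curve:
N / N_sat = 740 / 790 = 0.936709
1 - N/N_sat = 0.063291
ln(1 - N/N_sat) = -2.760012
t = -ln(1 - N/N_sat) / k = -(-2.760012) / 0.103 = 26.80 days

26.80


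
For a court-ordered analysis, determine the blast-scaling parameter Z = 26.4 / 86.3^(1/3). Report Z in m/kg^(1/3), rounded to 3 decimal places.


Scaled distance calculation:
W^(1/3) = 86.3^(1/3) = 4.419132
Z = R / W^(1/3) = 26.4 / 4.419132
Z = 5.974 m/kg^(1/3)

5.974


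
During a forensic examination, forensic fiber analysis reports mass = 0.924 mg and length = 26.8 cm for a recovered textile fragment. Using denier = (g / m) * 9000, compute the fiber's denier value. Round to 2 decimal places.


Denier calculation:
Mass in grams = 0.924 mg / 1000 = 0.000924 g
Length in meters = 26.8 cm / 100 = 0.268 m
Linear density = mass / length = 0.000924 / 0.268 = 0.00344776 g/m
Denier = (g/m) * 9000 = 0.00344776 * 9000 = 31.03

31.03


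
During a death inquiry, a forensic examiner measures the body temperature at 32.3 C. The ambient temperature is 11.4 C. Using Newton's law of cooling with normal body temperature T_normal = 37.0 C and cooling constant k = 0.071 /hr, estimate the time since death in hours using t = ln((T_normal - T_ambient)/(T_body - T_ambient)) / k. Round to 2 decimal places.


Using Newton's law of cooling:
t = ln((T_normal - T_ambient) / (T_body - T_ambient)) / k
T_normal - T_ambient = 25.6
T_body - T_ambient = 20.9
Ratio = 1.22488
ln(ratio) = 0.202843
t = 0.202843 / 0.071 = 2.86 hours

2.86


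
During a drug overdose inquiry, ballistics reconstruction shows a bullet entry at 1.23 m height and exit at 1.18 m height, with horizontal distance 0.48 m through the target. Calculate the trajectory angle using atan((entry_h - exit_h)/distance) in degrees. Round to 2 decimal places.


Bullet trajectory angle:
Height difference = 1.23 - 1.18 = 0.05 m
angle = atan(0.05 / 0.48)
angle = atan(0.104167)
angle = 5.95 degrees

5.95


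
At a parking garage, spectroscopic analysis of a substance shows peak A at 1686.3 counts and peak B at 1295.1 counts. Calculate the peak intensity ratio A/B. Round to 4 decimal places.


Spectral peak ratio:
Peak A = 1686.3 counts
Peak B = 1295.1 counts
Ratio = 1686.3 / 1295.1 = 1.3021

1.3021


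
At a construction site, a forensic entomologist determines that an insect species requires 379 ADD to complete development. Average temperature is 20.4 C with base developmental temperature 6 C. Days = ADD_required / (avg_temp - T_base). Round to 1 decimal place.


Insect development time:
Effective temperature = avg_temp - T_base = 20.4 - 6 = 14.4 C
Days = ADD / effective_temp = 379 / 14.4 = 26.3 days

26.3


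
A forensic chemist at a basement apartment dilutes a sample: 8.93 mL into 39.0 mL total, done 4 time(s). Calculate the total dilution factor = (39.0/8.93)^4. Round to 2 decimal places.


Dilution factor calculation:
Single dilution = V_total / V_sample = 39.0 / 8.93 ≈ 4.367301
Number of dilutions = 4
Total DF = (39.0 / 8.93)^4 (full precision, rounded at the end) = 363.79

363.79


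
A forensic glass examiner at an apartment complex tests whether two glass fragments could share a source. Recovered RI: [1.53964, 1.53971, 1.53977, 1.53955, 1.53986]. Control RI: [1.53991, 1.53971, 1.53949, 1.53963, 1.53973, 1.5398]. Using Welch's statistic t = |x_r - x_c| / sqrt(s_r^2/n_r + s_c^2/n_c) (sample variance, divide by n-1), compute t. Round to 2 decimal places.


Welch's t-criterion for glass RI comparison:
Recovered mean = sum / n_r = 7.69853 / 5 = 1.539706
Control mean = sum / n_c = 9.23827 / 6 = 1.5397117
Recovered sample variance s_r^2 = 1.413e-08
Control sample variance s_c^2 = 2.06567e-08
Welch SE (unpooled) = sqrt(s_r^2/n_r + s_c^2/n_c) = sqrt(2.826e-09 + 3.44278e-09) = sqrt(6.26878e-09) = 7.91756e-05
|mean_r - mean_c| = 5.66667e-06
t = 5.66667e-06 / 7.91756e-05 = 0.07

0.07


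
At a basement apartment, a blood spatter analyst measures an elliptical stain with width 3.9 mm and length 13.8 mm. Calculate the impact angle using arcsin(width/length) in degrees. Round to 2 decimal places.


Blood spatter impact angle calculation:
width / length = 3.9 / 13.8 = 0.282609
angle = arcsin(0.282609)
angle = 16.42 degrees

16.42


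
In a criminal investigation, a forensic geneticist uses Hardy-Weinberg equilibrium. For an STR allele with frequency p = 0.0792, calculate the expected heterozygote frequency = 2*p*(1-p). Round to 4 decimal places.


Hardy-Weinberg heterozygote frequency:
q = 1 - p = 1 - 0.0792 = 0.9208
2pq = 2 * 0.0792 * 0.9208 = 0.1459

0.1459


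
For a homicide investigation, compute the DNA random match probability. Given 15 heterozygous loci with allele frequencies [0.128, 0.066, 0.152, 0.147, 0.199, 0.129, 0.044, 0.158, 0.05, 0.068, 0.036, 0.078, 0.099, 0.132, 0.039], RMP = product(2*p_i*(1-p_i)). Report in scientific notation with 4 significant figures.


Computing RMP for 15 loci:
Locus 1: 2 * 0.128 * 0.872 = 0.223232
Locus 2: 2 * 0.066 * 0.934 = 0.123288
Locus 3: 2 * 0.152 * 0.848 = 0.257792
Locus 4: 2 * 0.147 * 0.853 = 0.250782
Locus 5: 2 * 0.199 * 0.801 = 0.318798
Locus 6: 2 * 0.129 * 0.871 = 0.224718
Locus 7: 2 * 0.044 * 0.956 = 0.084128
Locus 8: 2 * 0.158 * 0.842 = 0.266072
Locus 9: 2 * 0.05 * 0.95 = 0.095
Locus 10: 2 * 0.068 * 0.932 = 0.126752
Locus 11: 2 * 0.036 * 0.964 = 0.069408
Locus 12: 2 * 0.078 * 0.922 = 0.143832
Locus 13: 2 * 0.099 * 0.901 = 0.178398
Locus 14: 2 * 0.132 * 0.868 = 0.229152
Locus 15: 2 * 0.039 * 0.961 = 0.074958
RMP = 1.051e-12

1.051e-12


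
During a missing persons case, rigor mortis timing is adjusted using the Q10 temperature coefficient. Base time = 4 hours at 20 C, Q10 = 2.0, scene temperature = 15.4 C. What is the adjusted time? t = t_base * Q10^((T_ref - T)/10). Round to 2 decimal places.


Rigor mortis time adjustment:
Exponent = (T_ref - T_actual) / 10 = (20 - 15.4) / 10 = 0.46
Q10 factor = 2.0^0.46 = 1.37554
t_adjusted = 4 * 1.37554 = 5.50 hours

5.50


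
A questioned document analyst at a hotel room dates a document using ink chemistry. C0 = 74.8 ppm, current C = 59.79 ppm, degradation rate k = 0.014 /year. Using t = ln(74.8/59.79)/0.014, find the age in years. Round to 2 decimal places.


Document age estimation:
C0/C = 74.8 / 59.79 = 1.251045
ln(C0/C) = 0.223979
t = 0.223979 / 0.014 = 16.00 years

16.00


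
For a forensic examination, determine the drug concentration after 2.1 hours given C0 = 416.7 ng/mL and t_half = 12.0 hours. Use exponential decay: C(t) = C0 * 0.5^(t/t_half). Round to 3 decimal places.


Drug concentration decay:
Number of half-lives = t / t_half = 2.1 / 12.0 = 0.175
Decay factor = 0.5^0.175 = 0.88576752
C(t) = 416.7 * 0.88576752 = 369.099 ng/mL

369.099


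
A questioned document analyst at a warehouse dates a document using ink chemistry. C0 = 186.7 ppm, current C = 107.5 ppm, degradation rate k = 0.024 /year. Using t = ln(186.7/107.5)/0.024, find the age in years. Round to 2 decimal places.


Document age estimation:
C0/C = 186.7 / 107.5 = 1.736744
ln(C0/C) = 0.552012
t = 0.552012 / 0.024 = 23.00 years

23.00


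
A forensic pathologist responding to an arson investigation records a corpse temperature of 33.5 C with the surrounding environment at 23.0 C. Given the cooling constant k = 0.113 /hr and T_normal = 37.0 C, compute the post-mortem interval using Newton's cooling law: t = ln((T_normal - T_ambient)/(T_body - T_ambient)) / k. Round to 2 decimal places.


Using Newton's law of cooling:
t = ln((T_normal - T_ambient) / (T_body - T_ambient)) / k
T_normal - T_ambient = 14.0
T_body - T_ambient = 10.5
Ratio = 1.333333
ln(ratio) = 0.287682
t = 0.287682 / 0.113 = 2.55 hours

2.55


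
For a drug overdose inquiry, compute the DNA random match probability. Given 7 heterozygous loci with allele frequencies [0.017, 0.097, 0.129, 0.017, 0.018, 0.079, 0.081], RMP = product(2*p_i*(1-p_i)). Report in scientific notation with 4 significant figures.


Computing RMP for 7 loci:
Locus 1: 2 * 0.017 * 0.983 = 0.033422
Locus 2: 2 * 0.097 * 0.903 = 0.175182
Locus 3: 2 * 0.129 * 0.871 = 0.224718
Locus 4: 2 * 0.017 * 0.983 = 0.033422
Locus 5: 2 * 0.018 * 0.982 = 0.035352
Locus 6: 2 * 0.079 * 0.921 = 0.145518
Locus 7: 2 * 0.081 * 0.919 = 0.148878
RMP = 3.368e-08

3.368e-08


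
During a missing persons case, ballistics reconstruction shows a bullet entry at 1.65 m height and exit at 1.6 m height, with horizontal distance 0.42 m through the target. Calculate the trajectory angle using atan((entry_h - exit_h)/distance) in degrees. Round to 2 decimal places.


Bullet trajectory angle:
Height difference = 1.65 - 1.6 = 0.05 m
angle = atan(0.05 / 0.42)
angle = atan(0.119048)
angle = 6.79 degrees

6.79


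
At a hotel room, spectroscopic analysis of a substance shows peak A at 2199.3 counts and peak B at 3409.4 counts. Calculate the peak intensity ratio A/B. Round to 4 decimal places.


Spectral peak ratio:
Peak A = 2199.3 counts
Peak B = 3409.4 counts
Ratio = 2199.3 / 3409.4 = 0.6451

0.6451


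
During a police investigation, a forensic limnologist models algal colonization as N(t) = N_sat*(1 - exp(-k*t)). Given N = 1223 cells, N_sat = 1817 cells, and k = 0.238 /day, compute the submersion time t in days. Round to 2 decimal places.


PMSI from diatom colonization curve:
N / N_sat = 1223 / 1817 = 0.673088
1 - N/N_sat = 0.326912
ln(1 - N/N_sat) = -1.118064
t = -ln(1 - N/N_sat) / k = -(-1.118064) / 0.238 = 4.70 days

4.70


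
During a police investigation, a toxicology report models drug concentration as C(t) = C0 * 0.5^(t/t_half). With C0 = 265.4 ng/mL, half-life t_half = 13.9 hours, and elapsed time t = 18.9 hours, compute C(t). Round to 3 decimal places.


Drug concentration decay:
Number of half-lives = t / t_half = 18.9 / 13.9 = 1.359712
Decay factor = 0.5^1.359712 = 0.38966007
C(t) = 265.4 * 0.38966007 = 103.416 ng/mL

103.416


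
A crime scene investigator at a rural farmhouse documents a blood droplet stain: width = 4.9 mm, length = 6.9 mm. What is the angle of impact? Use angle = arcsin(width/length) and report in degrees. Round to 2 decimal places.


Blood spatter impact angle calculation:
width / length = 4.9 / 6.9 = 0.710145
angle = arcsin(0.710145)
angle = 45.25 degrees

45.25


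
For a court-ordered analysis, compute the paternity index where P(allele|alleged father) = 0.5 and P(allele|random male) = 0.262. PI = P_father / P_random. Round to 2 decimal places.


Paternity Index calculation:
PI = P(allele|father) / P(allele|random)
PI = 0.5 / 0.262
PI = 1.91

1.91


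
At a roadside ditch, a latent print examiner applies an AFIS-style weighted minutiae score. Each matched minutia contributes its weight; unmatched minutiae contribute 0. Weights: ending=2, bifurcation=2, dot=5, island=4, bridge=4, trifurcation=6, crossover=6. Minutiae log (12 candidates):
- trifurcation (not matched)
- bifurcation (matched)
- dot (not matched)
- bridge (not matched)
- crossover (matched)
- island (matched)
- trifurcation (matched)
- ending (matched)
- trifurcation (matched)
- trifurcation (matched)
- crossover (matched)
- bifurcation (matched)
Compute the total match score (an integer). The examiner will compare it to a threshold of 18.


Weighted minutiae match score:
  trifurcation: not matched, +0
  bifurcation: matched, +2 (running total 2)
  dot: not matched, +0
  bridge: not matched, +0
  crossover: matched, +6 (running total 8)
  island: matched, +4 (running total 12)
  trifurcation: matched, +6 (running total 18)
  ending: matched, +2 (running total 20)
  trifurcation: matched, +6 (running total 26)
  trifurcation: matched, +6 (running total 32)
  crossover: matched, +6 (running total 38)
  bifurcation: matched, +2 (running total 40)
Total score = 40
Threshold = 18; verdict = identification

40


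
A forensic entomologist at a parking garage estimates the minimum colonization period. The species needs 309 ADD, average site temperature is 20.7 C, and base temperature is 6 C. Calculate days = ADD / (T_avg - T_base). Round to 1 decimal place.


Insect development time:
Effective temperature = avg_temp - T_base = 20.7 - 6 = 14.7 C
Days = ADD / effective_temp = 309 / 14.7 = 21.0 days

21.0


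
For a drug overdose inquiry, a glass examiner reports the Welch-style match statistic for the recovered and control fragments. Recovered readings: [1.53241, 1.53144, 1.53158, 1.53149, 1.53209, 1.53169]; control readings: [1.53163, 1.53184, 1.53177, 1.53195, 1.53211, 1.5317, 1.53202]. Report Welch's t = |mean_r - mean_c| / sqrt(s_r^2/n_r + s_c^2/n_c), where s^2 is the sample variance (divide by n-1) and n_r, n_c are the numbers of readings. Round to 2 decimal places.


Welch's t-criterion for glass RI comparison:
Recovered mean = sum / n_r = 9.1907 / 6 = 1.5317833
Control mean = sum / n_c = 10.72302 / 7 = 1.53186
Recovered sample variance s_r^2 = 1.48147e-07
Control sample variance s_c^2 = 3.05333e-08
Welch SE (unpooled) = sqrt(s_r^2/n_r + s_c^2/n_c) = sqrt(2.46911e-08 + 4.3619e-09) = sqrt(2.9053e-08) = 0.000170449
|mean_r - mean_c| = 7.66667e-05
t = 7.66667e-05 / 0.000170449 = 0.45

0.45


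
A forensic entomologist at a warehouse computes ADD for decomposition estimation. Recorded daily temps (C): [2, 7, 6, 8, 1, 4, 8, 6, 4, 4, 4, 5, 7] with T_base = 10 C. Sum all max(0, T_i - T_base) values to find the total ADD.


Computing ADD day by day:
Day 1: max(0, 2 - 10) = 0
Day 2: max(0, 7 - 10) = 0
Day 3: max(0, 6 - 10) = 0
Day 4: max(0, 8 - 10) = 0
Day 5: max(0, 1 - 10) = 0
Day 6: max(0, 4 - 10) = 0
Day 7: max(0, 8 - 10) = 0
Day 8: max(0, 6 - 10) = 0
Day 9: max(0, 4 - 10) = 0
Day 10: max(0, 4 - 10) = 0
Day 11: max(0, 4 - 10) = 0
Day 12: max(0, 5 - 10) = 0
Day 13: max(0, 7 - 10) = 0
Total ADD = 0

0


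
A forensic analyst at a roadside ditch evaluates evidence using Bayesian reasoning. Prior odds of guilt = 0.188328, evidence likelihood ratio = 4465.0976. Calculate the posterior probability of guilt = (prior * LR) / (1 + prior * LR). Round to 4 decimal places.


Bayesian evidence evaluation:
Posterior odds = prior_odds * LR = 0.188328 * 4465.0976 = 840.9029
Posterior probability = posterior_odds / (1 + posterior_odds)
= 840.9029 / (1 + 840.9029)
= 840.9029 / 841.9029
= 0.9988

0.9988


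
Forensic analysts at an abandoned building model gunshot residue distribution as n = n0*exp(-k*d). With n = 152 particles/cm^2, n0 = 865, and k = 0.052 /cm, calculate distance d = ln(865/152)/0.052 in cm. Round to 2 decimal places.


GSR distance calculation:
n0/n = 865 / 152 = 5.690789
ln(n0/n) = 1.738849
d = 1.738849 / 0.052 = 33.44 cm

33.44


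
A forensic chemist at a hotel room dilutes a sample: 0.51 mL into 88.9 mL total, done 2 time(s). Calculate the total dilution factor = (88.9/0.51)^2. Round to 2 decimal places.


Dilution factor calculation:
Single dilution = V_total / V_sample = 88.9 / 0.51 ≈ 174.313725
Number of dilutions = 2
Total DF = (88.9 / 0.51)^2 (full precision, rounded at the end) = 30385.27

30385.27


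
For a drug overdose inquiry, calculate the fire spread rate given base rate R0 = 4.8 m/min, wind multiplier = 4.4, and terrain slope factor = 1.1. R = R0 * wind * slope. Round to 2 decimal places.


Fire spread rate calculation:
R = R0 * wind_factor * slope_factor
= 4.8 * 4.4 * 1.1
= 21.12 * 1.1
= 23.23 m/min

23.23


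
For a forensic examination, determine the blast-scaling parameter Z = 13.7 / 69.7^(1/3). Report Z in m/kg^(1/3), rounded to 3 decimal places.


Scaled distance calculation:
W^(1/3) = 69.7^(1/3) = 4.115389
Z = R / W^(1/3) = 13.7 / 4.115389
Z = 3.329 m/kg^(1/3)

3.329


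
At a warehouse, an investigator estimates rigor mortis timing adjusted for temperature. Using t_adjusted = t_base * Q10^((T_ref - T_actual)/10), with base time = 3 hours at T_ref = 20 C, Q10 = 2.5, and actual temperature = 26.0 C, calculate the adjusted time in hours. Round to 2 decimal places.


Rigor mortis time adjustment:
Exponent = (T_ref - T_actual) / 10 = (20 - 26.0) / 10 = -0.6
Q10 factor = 2.5^-0.6 = 0.57708
t_adjusted = 3 * 0.57708 = 1.73 hours

1.73


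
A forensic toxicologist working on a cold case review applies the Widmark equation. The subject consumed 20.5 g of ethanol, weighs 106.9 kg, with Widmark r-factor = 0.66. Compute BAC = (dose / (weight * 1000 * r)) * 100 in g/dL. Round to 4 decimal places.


Applying the Widmark formula:
BAC = (dose_g / (body_wt * 1000 * r)) * 100
Denominator = 106.9 * 1000 * 0.66 = 70554
BAC = (20.5 / 70554) * 100
BAC = 0.0291 g/dL

0.0291


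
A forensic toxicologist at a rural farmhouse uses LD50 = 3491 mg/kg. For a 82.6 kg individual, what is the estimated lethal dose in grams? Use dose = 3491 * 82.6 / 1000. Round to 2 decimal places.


Lethal dose calculation:
Lethal dose = LD50 * body_weight / 1000
= 3491 * 82.6 / 1000
= 288356.6 / 1000
= 288.36 g

288.36


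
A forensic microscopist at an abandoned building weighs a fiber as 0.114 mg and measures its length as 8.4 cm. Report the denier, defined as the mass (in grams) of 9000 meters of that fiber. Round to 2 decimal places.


Denier calculation:
Mass in grams = 0.114 mg / 1000 = 0.000114 g
Length in meters = 8.4 cm / 100 = 0.084 m
Linear density = mass / length = 0.000114 / 0.084 = 0.00135714 g/m
Denier = (g/m) * 9000 = 0.00135714 * 9000 = 12.21

12.21


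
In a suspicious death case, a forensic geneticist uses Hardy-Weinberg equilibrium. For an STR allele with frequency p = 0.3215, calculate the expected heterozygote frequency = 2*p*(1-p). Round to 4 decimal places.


Hardy-Weinberg heterozygote frequency:
q = 1 - p = 1 - 0.3215 = 0.6785
2pq = 2 * 0.3215 * 0.6785 = 0.4363

0.4363


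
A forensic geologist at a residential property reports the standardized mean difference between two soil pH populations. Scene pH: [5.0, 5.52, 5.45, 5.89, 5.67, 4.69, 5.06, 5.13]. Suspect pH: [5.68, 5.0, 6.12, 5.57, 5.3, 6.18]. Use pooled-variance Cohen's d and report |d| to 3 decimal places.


Pooled-variance Cohen's d for soil pH comparison:
Scene mean = 42.41 / 8 = 5.30125
Suspect mean = 33.85 / 6 = 5.641667
Scene sample variance s_s^2 = 0.157784
Suspect sample variance s_c^2 = 0.210737
Pooled variance = ((n_s-1)*s_s^2 + (n_c-1)*s_c^2) / (n_s + n_c - 2) = 0.179848
Pooled SD = sqrt(0.179848) = 0.424085
Mean difference = -0.340417
|d| = |-0.340417| / 0.424085 = 0.803

0.803


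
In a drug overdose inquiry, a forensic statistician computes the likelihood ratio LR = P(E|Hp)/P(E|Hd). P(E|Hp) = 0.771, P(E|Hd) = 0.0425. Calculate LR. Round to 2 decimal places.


Likelihood ratio calculation:
LR = P(E|Hp) / P(E|Hd)
LR = 0.771 / 0.0425
LR = 18.14

18.14


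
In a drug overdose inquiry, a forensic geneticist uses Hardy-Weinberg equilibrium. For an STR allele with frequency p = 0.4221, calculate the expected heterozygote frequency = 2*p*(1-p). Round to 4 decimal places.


Hardy-Weinberg heterozygote frequency:
q = 1 - p = 1 - 0.4221 = 0.5779
2pq = 2 * 0.4221 * 0.5779 = 0.4879

0.4879


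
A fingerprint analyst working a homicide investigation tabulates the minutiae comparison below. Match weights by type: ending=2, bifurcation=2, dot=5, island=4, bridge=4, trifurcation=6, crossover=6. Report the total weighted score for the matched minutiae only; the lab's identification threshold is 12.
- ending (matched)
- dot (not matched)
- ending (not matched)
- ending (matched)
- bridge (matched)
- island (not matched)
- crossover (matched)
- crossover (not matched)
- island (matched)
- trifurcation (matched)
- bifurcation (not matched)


Weighted minutiae match score:
  ending: matched, +2 (running total 2)
  dot: not matched, +0
  ending: not matched, +0
  ending: matched, +2 (running total 4)
  bridge: matched, +4 (running total 8)
  island: not matched, +0
  crossover: matched, +6 (running total 14)
  crossover: not matched, +0
  island: matched, +4 (running total 18)
  trifurcation: matched, +6 (running total 24)
  bifurcation: not matched, +0
Total score = 24
Threshold = 12; verdict = identification

24


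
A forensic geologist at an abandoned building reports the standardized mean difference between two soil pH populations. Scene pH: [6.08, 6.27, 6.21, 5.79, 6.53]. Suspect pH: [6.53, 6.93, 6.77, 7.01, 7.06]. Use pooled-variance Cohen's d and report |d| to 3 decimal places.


Pooled-variance Cohen's d for soil pH comparison:
Scene mean = 30.88 / 5 = 6.176
Suspect mean = 34.3 / 5 = 6.86
Scene sample variance s_s^2 = 0.07338
Suspect sample variance s_c^2 = 0.0461
Pooled variance = ((n_s-1)*s_s^2 + (n_c-1)*s_c^2) / (n_s + n_c - 2) = 0.05974
Pooled SD = sqrt(0.05974) = 0.244418
Mean difference = -0.684
|d| = |-0.684| / 0.244418 = 2.798

2.798


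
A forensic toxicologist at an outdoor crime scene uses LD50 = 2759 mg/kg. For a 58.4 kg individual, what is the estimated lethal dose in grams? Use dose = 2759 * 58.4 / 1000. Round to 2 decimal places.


Lethal dose calculation:
Lethal dose = LD50 * body_weight / 1000
= 2759 * 58.4 / 1000
= 161125.6 / 1000
= 161.13 g

161.13


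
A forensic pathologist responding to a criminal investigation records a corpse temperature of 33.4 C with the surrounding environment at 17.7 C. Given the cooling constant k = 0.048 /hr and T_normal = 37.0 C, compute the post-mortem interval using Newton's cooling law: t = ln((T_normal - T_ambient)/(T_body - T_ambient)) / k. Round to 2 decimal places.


Using Newton's law of cooling:
t = ln((T_normal - T_ambient) / (T_body - T_ambient)) / k
T_normal - T_ambient = 19.3
T_body - T_ambient = 15.7
Ratio = 1.229299
ln(ratio) = 0.206444
t = 0.206444 / 0.048 = 4.30 hours

4.30


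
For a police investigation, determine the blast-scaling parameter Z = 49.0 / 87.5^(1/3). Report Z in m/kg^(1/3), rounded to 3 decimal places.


Scaled distance calculation:
W^(1/3) = 87.5^(1/3) = 4.43952
Z = R / W^(1/3) = 49.0 / 4.43952
Z = 11.037 m/kg^(1/3)

11.037


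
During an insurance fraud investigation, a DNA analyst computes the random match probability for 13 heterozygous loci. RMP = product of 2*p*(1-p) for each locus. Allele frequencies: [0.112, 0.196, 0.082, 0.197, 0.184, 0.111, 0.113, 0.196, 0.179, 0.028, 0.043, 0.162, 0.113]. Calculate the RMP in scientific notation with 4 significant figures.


Computing RMP for 13 loci:
Locus 1: 2 * 0.112 * 0.888 = 0.198912
Locus 2: 2 * 0.196 * 0.804 = 0.315168
Locus 3: 2 * 0.082 * 0.918 = 0.150552
Locus 4: 2 * 0.197 * 0.803 = 0.316382
Locus 5: 2 * 0.184 * 0.816 = 0.300288
Locus 6: 2 * 0.111 * 0.889 = 0.197358
Locus 7: 2 * 0.113 * 0.887 = 0.200462
Locus 8: 2 * 0.196 * 0.804 = 0.315168
Locus 9: 2 * 0.179 * 0.821 = 0.293918
Locus 10: 2 * 0.028 * 0.972 = 0.054432
Locus 11: 2 * 0.043 * 0.957 = 0.082302
Locus 12: 2 * 0.162 * 0.838 = 0.271512
Locus 13: 2 * 0.113 * 0.887 = 0.200462
RMP = 8.013e-10

8.013e-10


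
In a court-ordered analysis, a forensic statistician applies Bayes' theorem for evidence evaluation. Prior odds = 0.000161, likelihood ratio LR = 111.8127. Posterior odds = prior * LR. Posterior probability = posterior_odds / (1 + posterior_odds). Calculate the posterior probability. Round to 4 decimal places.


Bayesian evidence evaluation:
Posterior odds = prior_odds * LR = 0.000161 * 111.8127 = 0.01800184
Posterior probability = posterior_odds / (1 + posterior_odds)
= 0.01800184 / (1 + 0.01800184)
= 0.01800184 / 1.01800184
= 0.0177

0.0177


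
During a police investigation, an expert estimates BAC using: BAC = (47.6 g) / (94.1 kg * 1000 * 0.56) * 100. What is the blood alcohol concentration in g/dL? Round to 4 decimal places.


Applying the Widmark formula:
BAC = (dose_g / (body_wt * 1000 * r)) * 100
Denominator = 94.1 * 1000 * 0.56 = 52696
BAC = (47.6 / 52696) * 100
BAC = 0.0903 g/dL

0.0903


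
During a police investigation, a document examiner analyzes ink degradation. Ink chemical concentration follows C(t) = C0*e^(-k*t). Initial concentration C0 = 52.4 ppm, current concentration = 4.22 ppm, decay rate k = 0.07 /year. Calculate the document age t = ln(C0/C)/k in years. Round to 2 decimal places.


Document age estimation:
C0/C = 52.4 / 4.22 = 12.417062
ln(C0/C) = 2.519071
t = 2.519071 / 0.07 = 35.99 years

35.99


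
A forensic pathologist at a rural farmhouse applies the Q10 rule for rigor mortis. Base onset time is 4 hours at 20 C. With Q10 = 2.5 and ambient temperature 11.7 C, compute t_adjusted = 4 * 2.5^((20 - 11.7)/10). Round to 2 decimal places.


Rigor mortis time adjustment:
Exponent = (T_ref - T_actual) / 10 = (20 - 11.7) / 10 = 0.83
Q10 factor = 2.5^0.83 = 2.13939
t_adjusted = 4 * 2.13939 = 8.56 hours

8.56


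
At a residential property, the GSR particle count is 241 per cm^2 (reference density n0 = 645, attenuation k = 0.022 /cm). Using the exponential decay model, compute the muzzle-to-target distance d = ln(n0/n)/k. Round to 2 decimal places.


GSR distance calculation:
n0/n = 645 / 241 = 2.676349
ln(n0/n) = 0.984454
d = 0.984454 / 0.022 = 44.75 cm

44.75


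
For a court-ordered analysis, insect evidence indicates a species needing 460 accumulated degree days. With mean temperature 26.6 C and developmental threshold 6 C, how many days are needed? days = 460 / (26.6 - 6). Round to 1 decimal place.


Insect development time:
Effective temperature = avg_temp - T_base = 26.6 - 6 = 20.6 C
Days = ADD / effective_temp = 460 / 20.6 = 22.3 days

22.3


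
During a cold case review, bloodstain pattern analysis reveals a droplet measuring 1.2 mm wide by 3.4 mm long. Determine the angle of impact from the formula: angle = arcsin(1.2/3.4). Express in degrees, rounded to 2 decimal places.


Blood spatter impact angle calculation:
width / length = 1.2 / 3.4 = 0.352941
angle = arcsin(0.352941)
angle = 20.67 degrees

20.67


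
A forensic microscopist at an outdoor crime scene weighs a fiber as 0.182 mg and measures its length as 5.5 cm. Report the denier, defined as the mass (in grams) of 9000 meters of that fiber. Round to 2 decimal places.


Denier calculation:
Mass in grams = 0.182 mg / 1000 = 0.000182 g
Length in meters = 5.5 cm / 100 = 0.055 m
Linear density = mass / length = 0.000182 / 0.055 = 0.00330909 g/m
Denier = (g/m) * 9000 = 0.00330909 * 9000 = 29.78

29.78


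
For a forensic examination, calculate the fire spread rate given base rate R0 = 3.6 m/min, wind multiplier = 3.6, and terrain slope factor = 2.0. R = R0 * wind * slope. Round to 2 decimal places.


Fire spread rate calculation:
R = R0 * wind_factor * slope_factor
= 3.6 * 3.6 * 2.0
= 12.96 * 2.0
= 25.92 m/min

25.92


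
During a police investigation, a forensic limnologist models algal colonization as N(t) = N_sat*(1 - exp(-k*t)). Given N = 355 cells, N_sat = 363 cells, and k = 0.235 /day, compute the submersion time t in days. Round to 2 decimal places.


PMSI from diatom colonization curve:
N / N_sat = 355 / 363 = 0.977961
1 - N/N_sat = 0.022039
ln(1 - N/N_sat) = -3.814942
t = -ln(1 - N/N_sat) / k = -(-3.814942) / 0.235 = 16.23 days

16.23


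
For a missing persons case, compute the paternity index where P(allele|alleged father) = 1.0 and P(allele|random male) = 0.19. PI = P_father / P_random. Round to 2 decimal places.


Paternity Index calculation:
PI = P(allele|father) / P(allele|random)
PI = 1.0 / 0.19
PI = 5.26

5.26


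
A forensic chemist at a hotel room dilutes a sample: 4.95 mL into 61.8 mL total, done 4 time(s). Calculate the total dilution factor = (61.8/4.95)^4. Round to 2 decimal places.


Dilution factor calculation:
Single dilution = V_total / V_sample = 61.8 / 4.95 ≈ 12.484848
Number of dilutions = 4
Total DF = (61.8 / 4.95)^4 (full precision, rounded at the end) = 24295.91

24295.91


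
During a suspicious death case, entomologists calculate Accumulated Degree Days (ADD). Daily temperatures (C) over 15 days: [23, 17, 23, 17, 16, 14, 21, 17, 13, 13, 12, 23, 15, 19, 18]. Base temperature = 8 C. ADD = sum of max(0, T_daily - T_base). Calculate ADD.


Computing ADD day by day:
Day 1: max(0, 23 - 8) = 15
Day 2: max(0, 17 - 8) = 9
Day 3: max(0, 23 - 8) = 15
Day 4: max(0, 17 - 8) = 9
Day 5: max(0, 16 - 8) = 8
Day 6: max(0, 14 - 8) = 6
Day 7: max(0, 21 - 8) = 13
Day 8: max(0, 17 - 8) = 9
Day 9: max(0, 13 - 8) = 5
Day 10: max(0, 13 - 8) = 5
Day 11: max(0, 12 - 8) = 4
Day 12: max(0, 23 - 8) = 15
Day 13: max(0, 15 - 8) = 7
Day 14: max(0, 19 - 8) = 11
Day 15: max(0, 18 - 8) = 10
Total ADD = 141

141


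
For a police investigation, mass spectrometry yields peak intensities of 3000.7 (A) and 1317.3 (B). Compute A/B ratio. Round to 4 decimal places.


Spectral peak ratio:
Peak A = 3000.7 counts
Peak B = 1317.3 counts
Ratio = 3000.7 / 1317.3 = 2.2779

2.2779


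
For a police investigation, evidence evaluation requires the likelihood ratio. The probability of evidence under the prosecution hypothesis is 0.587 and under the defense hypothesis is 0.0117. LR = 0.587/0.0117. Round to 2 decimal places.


Likelihood ratio calculation:
LR = P(E|Hp) / P(E|Hd)
LR = 0.587 / 0.0117
LR = 50.17

50.17
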